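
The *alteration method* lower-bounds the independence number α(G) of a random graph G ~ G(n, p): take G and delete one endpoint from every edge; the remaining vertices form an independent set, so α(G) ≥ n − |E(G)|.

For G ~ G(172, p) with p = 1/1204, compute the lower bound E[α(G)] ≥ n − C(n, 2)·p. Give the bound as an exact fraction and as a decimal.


E[|E(G)|] = C(172, 2)·p = 14706 · (1/1204) = 171/14.
E[α(G)] ≥ n − E[|E(G)|] = 172 − 171/14 = 2237/14.
Numerically: ≈ 159.786.
(This is only a lower bound; the true E[α(G)] may be larger.)

E[α(G)] ≥ 2237/14 ≈ 159.786.


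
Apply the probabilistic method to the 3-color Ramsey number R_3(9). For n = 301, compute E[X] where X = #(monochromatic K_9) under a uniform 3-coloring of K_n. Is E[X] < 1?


E[X] = C(301, 9) · 3^{1 − 36} = 49533303936090975 · 3^{−35} = 49533303936090975/50031545098999707.
As a reduced fraction: E[X] = 16511101312030325/16677181699666569 ≈ 0.9900415.
Is E[X] < 1? YES.
Since E[X] < 1, there exists a 3-coloring of K_{301} with no monochromatic K_9; hence R_3(9) > 301.

E[X] = 16511101312030325/16677181699666569 ≈ 0.9900415; E[X] < 1, so R_3(9) > 301.


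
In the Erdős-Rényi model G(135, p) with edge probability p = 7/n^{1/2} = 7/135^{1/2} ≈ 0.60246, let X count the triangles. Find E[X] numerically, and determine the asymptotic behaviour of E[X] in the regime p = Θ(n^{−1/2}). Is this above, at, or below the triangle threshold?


Number of potential triangles: C(135, 3) = 400995.
Each occurs with probability p³ ≈ (0.60246)³ ≈ 2.1867215e-01.
By linearity: E[X] = C(135, 3)·p³ ≈ 400995 · 2.1867215e-01 ≈ 87686.43724.
Since α = 1/2 < 1, p = c/n^{1/2} ≫ 1/n is above the triangle threshold p ~ 1/n. Asymptotically E[X] ~ (c³/6)·n^{3(1−α)} = (7³/6)·n^{1.5} → ∞; triangles are abundant w.h.p.

E[X] ≈ 87686.43724; in regime p = Θ(1/n^{1/2}) E[X] diverges (above the triangle threshold p ~ 1/n).


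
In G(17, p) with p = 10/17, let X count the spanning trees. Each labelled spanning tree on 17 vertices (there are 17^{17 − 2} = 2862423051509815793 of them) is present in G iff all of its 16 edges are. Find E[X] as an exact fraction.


K_17 has 17^{17 − 2} = 2862423051509815793 labelled spanning trees.
For each such spanning tree H, let X_H = 1 if all 16 edges of H are present in G. Then P[X_H = 1] = p^{16} = (10/17)^{16} = 10000000000000000/48661191875666868481.
By linearity of expectation: E[X] = Σ_H E[X_H] = 2862423051509815793 · p^{16} = 2862423051509815793 · 10000000000000000/48661191875666868481 = 10000000000000000/17.
Numerically: E[X] ≈ 5.882e+14.

E[X] = 2862423051509815793 · (10/17)^{16} = 10000000000000000/17 ≈ 5.882e+14.


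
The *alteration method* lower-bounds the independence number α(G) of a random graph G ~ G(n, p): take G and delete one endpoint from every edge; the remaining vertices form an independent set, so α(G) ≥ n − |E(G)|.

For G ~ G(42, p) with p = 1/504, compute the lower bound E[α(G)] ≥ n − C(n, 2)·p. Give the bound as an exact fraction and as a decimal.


E[|E(G)|] = C(42, 2)·p = 861 · (1/504) = 41/24.
E[α(G)] ≥ n − E[|E(G)|] = 42 − 41/24 = 967/24.
Numerically: ≈ 40.2917.
(This is only a lower bound; the true E[α(G)] may be larger.)

E[α(G)] ≥ 967/24 ≈ 40.2917.


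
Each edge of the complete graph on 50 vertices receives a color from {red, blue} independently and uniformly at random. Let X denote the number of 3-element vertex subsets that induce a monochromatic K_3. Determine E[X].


Let X = Σ_S X_S over the C(50, 3) = 19600 subsets S of size 3, where X_S = 1 if the K_3 on S is monochromatic.
For a fixed S, the K_3 on S has C(3, 2) = 3 edges. P[all 3 edges red] = (1/2)^3, and likewise for blue, so P[monochromatic] = 2·(1/2)^3 = 2^{1 − 3} = 1/4.
By linearity of expectation: E[X] = C(50, 3) · 2^{1 − 3} = 19600 · 1/4 = 4900.
Numerically: E[X] ≈ 4900.000000.

E[X] = C(50,3)·2^(1−C(3,2)) = 4900 ≈ 4900.000000.


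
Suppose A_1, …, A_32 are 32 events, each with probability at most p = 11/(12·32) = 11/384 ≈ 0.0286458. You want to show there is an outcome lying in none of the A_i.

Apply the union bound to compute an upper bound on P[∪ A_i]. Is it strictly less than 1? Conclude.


Union bound: P[∪_{i=1}^{32} A_i] ≤ Σ_i P[A_i] ≤ 32·p = 32·(11/384) = 11/12.
Numerically: 11/12 ≈ 0.9166667.
Is 11/12 < 1? YES.
Since P[∪ A_i] ≤ 11/12 < 1, the complement has P[∩ A_i^c] ≥ 1 − 11/12 = 1/12 > 0, so some outcome avoids every A_i.

32·p = 11/12 ≈ 0.9166667; existence CERTIFIED by the union bound.


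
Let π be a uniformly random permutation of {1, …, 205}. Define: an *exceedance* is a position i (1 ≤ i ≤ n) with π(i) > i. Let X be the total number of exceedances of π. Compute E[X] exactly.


Write X = Σ_{i=1}^{205} X_i, where X_i = 1_{π(i) > i}.
For each fixed i, π(i) is uniform over {1, …, 205} (marginal of a uniform permutation), so P[π(i) > i] = (n − i)/n. Summing: Σ_{i=1}^{205} (n − i)/n = (0 + 1 + … + 204)/205 = 205(205 − 1)/(2·205) = (205 − 1)/2.
Hence E[X] = Σ_{i=1}^{205} (205 − i)/205 = 102 ≈ 102.000000.

E[X] = 102 = 102.000000.


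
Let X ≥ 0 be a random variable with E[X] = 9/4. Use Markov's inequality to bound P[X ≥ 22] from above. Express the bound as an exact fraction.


μ = E[X] = 9/4, a = 22.
Markov: P[X ≥ 22] ≤ μ/a = (9/4)/22 = 9/88.
Numerically: ≈ 0.102273.
(Since a = 22 > μ = 2.250000, the bound 9/88 is < 1 and informative.)

P[X ≥ 22] ≤ 9/88 ≈ 0.102273.


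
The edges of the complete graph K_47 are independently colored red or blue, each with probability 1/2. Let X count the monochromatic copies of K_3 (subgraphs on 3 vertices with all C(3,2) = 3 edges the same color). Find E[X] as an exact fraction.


Let X = Σ_S X_S over the C(47, 3) = 16215 subsets S of size 3, where X_S = 1 if the K_3 on S is monochromatic.
For a fixed S, the K_3 on S has C(3, 2) = 3 edges. P[all 3 edges red] = (1/2)^3, and likewise for blue, so P[monochromatic] = 2·(1/2)^3 = 2^{1 − 3} = 1/4.
By linearity: E[X] = C(47, 3) · 2^{1 − 3} = 16215 · 1/4 = 16215/4.
Numerically: E[X] ≈ 4053.75000.

E[X] = C(47,3)·2^(1−C(3,2)) = 16215/4 ≈ 4053.75000.


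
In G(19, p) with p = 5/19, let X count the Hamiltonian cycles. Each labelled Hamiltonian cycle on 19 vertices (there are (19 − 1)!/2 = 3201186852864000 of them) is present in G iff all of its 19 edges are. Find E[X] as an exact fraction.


K_19 has (19 − 1)!/2 = 3201186852864000 labelled Hamiltonian cycles.
For each such Hamiltonian cycle H, let X_H = 1 if all 19 edges of H are present in G. Then P[X_H = 1] = p^{19} = (5/19)^{19} = 19073486328125/1978419655660313589123979.
By linearity: E[X] = Σ_H E[X_H] = 3201186852864000 · p^{19} = 3201186852864000 · 19073486328125/1978419655660313589123979 = 61057793671875000000000000000/1978419655660313589123979.
Numerically: E[X] ≈ 3.086e+04.

E[X] = 3201186852864000 · (5/19)^{19} = 61057793671875000000000000000/1978419655660313589123979 ≈ 3.086e+04.


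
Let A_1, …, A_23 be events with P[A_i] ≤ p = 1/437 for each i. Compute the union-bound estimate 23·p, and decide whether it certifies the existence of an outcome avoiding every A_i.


Union bound: P[∪_{i=1}^{23} A_i] ≤ Σ_i P[A_i] ≤ 23·p = 23·(1/437) = 1/19.
Numerically: 1/19 ≈ 0.0526.
Is 1/19 < 1? YES.
Since P[∪ A_i] ≤ 1/19 < 1, the complement has P[∩ A_i^c] ≥ 1 − 1/19 = 18/19 > 0, so some outcome avoids every A_i.

23·p = 1/19 ≈ 0.0526; existence CERTIFIED by the union bound.


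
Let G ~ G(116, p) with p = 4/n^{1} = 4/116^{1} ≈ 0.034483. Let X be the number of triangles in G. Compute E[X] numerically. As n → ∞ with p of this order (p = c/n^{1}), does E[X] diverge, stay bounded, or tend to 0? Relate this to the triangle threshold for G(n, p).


Number of potential triangles: C(116, 3) = 253460.
Each occurs with probability p³ ≈ (0.034483)³ ≈ 4.1002091e-05.
By linearity: E[X] = C(116, 3)·p³ ≈ 253460 · 4.1002091e-05 ≈ 10.39239.
Here α = 1, so p = 4/n is exactly at the triangle threshold p ~ 1/n. Asymptotically E[X] → c³/6 = 4³/6 = 32/3 ≈ 10.66667, a bounded constant. In this regime the triangle count is asymptotically Poisson(c³/6).

E[X] ≈ 10.39239; in regime p = Θ(1/n^{1}) E[X] stays bounded (at the triangle threshold p ~ 1/n).


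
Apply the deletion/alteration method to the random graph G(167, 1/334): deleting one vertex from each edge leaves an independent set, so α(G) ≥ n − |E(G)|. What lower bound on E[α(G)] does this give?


E[|E(G)|] = C(167, 2)·p = 13861 · (1/334) = 83/2.
E[α(G)] ≥ n − E[|E(G)|] = 167 − 83/2 = 251/2.
Numerically: ≈ 125.500.
(This is only a lower bound; the true E[α(G)] may be larger.)

E[α(G)] ≥ 251/2 ≈ 125.500.


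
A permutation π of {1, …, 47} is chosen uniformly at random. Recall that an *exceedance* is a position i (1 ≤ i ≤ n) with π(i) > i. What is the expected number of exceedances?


Write X = Σ_{i=1}^{47} X_i, where X_i = 1_{π(i) > i}.
For each fixed i, π(i) is uniform over {1, …, 47} (marginal of a uniform permutation), so P[π(i) > i] = (n − i)/n. Summing: Σ_{i=1}^{47} (n − i)/n = (0 + 1 + … + 46)/47 = 47(47 − 1)/(2·47) = (47 − 1)/2.
Hence E[X] = Σ_{i=1}^{47} (47 − i)/47 = 23 ≈ 23.00000.

E[X] = 23 = 23.00000.


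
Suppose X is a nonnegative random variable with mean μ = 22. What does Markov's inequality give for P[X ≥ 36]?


μ = E[X] = 22, a = 36.
Markov: P[X ≥ 36] ≤ μ/a = (22)/36 = 11/18.
Numerically: ≈ 0.6111.
(Since a = 36 > μ = 22.0000, the bound 11/18 is < 1 and informative.)

P[X ≥ 36] ≤ 11/18 ≈ 0.6111.


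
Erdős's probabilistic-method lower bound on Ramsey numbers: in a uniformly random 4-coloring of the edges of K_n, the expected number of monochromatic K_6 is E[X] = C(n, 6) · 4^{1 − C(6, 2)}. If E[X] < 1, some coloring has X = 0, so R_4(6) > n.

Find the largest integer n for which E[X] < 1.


We need C(n, 6) · 4^{1 − 15} < 1, i.e. C(n, 6) < 4^{15 − 1} = 268435456.
Check values of n near the boundary:
  n = 77: C(77, 6) = 237093780; 237093780 < 268435456? YES
  n = 78: C(78, 6) = 256851595; 256851595 < 268435456? YES
  n = 79: C(79, 6) = 277962685; 277962685 < 268435456? NO
The largest n with C(n, 6) < 268435456 is n = 78 (where E[X] = 256851595/268435456 ≈ 0.9568). Hence R_4(6) > 78, i.e. R_4(6) ≥ 79.

Largest n = 78; hence R_4(6) > 78.


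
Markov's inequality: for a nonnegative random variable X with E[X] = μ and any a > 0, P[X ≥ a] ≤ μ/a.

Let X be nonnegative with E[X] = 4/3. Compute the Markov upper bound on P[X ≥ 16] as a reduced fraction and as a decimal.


μ = E[X] = 4/3, a = 16.
Markov: P[X ≥ 16] ≤ μ/a = (4/3)/16 = 1/12.
Numerically: ≈ 0.083333.
(Since a = 16 > μ = 1.333333, the bound 1/12 is < 1 and informative.)

P[X ≥ 16] ≤ 1/12 ≈ 0.083333.


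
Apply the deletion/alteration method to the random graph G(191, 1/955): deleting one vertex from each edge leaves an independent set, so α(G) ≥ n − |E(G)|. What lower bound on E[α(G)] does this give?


E[|E(G)|] = C(191, 2)·p = 18145 · (1/955) = 19.
E[α(G)] ≥ n − E[|E(G)|] = 191 − 19 = 172.
Numerically: ≈ 172.000.
(This is only a lower bound; the true E[α(G)] may be larger.)

E[α(G)] ≥ 172 ≈ 172.000.


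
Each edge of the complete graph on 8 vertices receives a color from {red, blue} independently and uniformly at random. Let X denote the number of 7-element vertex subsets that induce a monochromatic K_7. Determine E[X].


Let X = Σ_S X_S over the C(8, 7) = 8 subsets S of size 7, where X_S = 1 if the K_7 on S is monochromatic.
For a fixed S, the K_7 on S has C(7, 2) = 21 edges. P[all 21 edges red] = (1/2)^21, and likewise for blue, so P[monochromatic] = 2·(1/2)^21 = 2^{1 − 21} = 1/1048576.
By linearity: E[X] = C(8, 7) · 2^{1 − 21} = 8 · 1/1048576 = 1/131072.
Numerically: E[X] ≈ 0.0000.

E[X] = C(8,7)·2^(1−C(7,2)) = 1/131072 ≈ 0.0000.


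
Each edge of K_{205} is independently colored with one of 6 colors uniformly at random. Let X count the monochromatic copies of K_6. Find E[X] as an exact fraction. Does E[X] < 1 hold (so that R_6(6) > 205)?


E[X] = C(205, 6) · 6^{1 − 15} = 95746959700 · 6^{−14} = 95746959700/78364164096.
As a reduced fraction: E[X] = 23936739925/19591041024 ≈ 1.2218207.
Is E[X] < 1? NO.
Since E[X] ≥ 1, the first-moment bound is inconclusive at n = 205; it does NOT by itself certify R_6(6) > 205.

E[X] = 23936739925/19591041024 ≈ 1.2218207; E[X] ≥ 1; first-moment method inconclusive here.


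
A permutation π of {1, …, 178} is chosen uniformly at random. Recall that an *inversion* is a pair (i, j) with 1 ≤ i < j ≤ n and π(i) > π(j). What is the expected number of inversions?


Write X = Σ X_I over the C(178, 2) = 15753 pairs i < j, with X_I the indicator of one inversion.
There are 15753 indicators.
For each fixed pair i < j, the values π(i) and π(j) are two distinct elements of {1, …, 178} in uniformly random order; by symmetry P[π(i) > π(j)] = 1/2.
By linearity: E[X] = 15753 · (1/2) = C(178, 2) · (1/2) = 15753/2 = 15753/2 ≈ 7876.50000.

E[X] = 15753/2 = 7876.50000.


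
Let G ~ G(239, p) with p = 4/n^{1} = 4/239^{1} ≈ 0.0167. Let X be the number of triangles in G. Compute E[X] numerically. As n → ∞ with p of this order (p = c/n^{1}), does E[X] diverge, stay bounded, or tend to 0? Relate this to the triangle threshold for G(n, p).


Number of potential triangles: C(239, 3) = 2246839.
Each occurs with probability p³ ≈ (0.0167)³ ≈ 4.68799e-06.
By linearity: E[X] = C(239, 3)·p³ ≈ 2246839 · 4.68799e-06 ≈ 10.533.
Here α = 1, so p = 4/n is exactly at the triangle threshold p ~ 1/n. Asymptotically E[X] → c³/6 = 4³/6 = 32/3 ≈ 10.667, a bounded constant. In this regime the triangle count is asymptotically Poisson(c³/6).

E[X] ≈ 10.533; in regime p = Θ(1/n^{1}) E[X] stays bounded (at the triangle threshold p ~ 1/n).


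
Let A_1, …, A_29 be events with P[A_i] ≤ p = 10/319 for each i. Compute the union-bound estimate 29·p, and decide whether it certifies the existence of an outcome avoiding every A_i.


Union bound: P[∪_{i=1}^{29} A_i] ≤ Σ_i P[A_i] ≤ 29·p = 29·(10/319) = 10/11.
Numerically: 10/11 ≈ 0.909091.
Is 10/11 < 1? YES.
Since P[∪ A_i] ≤ 10/11 < 1, the complement has P[∩ A_i^c] ≥ 1 − 10/11 = 1/11 > 0, so some outcome avoids every A_i.

29·p = 10/11 ≈ 0.909091; existence CERTIFIED by the union bound.


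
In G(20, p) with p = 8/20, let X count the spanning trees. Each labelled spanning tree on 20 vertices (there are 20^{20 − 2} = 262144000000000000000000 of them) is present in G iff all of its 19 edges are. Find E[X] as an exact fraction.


K_20 has 20^{20 − 2} = 262144000000000000000000 labelled spanning trees.
For each such spanning tree H, let X_H = 1 if all 19 edges of H are present in G. Then P[X_H = 1] = p^{19} = (2/5)^{19} = 524288/19073486328125.
By linearity: E[X] = Σ_H E[X_H] = 262144000000000000000000 · p^{19} = 262144000000000000000000 · 524288/19073486328125 = 36028797018963968/5.
Numerically: E[X] ≈ 7.2058e+15.

E[X] = 262144000000000000000000 · (2/5)^{19} = 36028797018963968/5 ≈ 7.2058e+15.


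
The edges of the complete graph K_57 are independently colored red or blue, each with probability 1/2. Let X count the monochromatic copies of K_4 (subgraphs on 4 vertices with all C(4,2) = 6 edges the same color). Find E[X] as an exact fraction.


Let X = Σ_S X_S over the C(57, 4) = 395010 subsets S of size 4, where X_S = 1 if the K_4 on S is monochromatic.
For a fixed S, the K_4 on S has C(4, 2) = 6 edges. P[all 6 edges red] = (1/2)^6, and likewise for blue, so P[monochromatic] = 2·(1/2)^6 = 2^{1 − 6} = 1/32.
By linearity: E[X] = C(57, 4) · 2^{1 − 6} = 395010 · 1/32 = 197505/16.
Numerically: E[X] ≈ 12344.062500.

E[X] = C(57,4)·2^(1−C(4,2)) = 197505/16 ≈ 12344.062500.


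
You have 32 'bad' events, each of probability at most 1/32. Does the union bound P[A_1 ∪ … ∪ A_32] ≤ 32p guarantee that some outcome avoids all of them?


Union bound: P[∪_{i=1}^{32} A_i] ≤ Σ_i P[A_i] ≤ 32·p = 32·(1/32) = 1.
Numerically: 1 ≈ 1.0000000.
Is 1 < 1? NO.
Since the bound 1 is ≥ 1, the union bound is uninformative here; it does NOT by itself certify existence.

32·p = 1 ≈ 1.0000000; existence NOT certified by the union bound.


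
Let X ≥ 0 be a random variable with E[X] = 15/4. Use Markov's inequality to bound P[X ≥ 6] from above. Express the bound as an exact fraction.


μ = E[X] = 15/4, a = 6.
Markov: P[X ≥ 6] ≤ μ/a = (15/4)/6 = 5/8.
Numerically: ≈ 0.62500.
(Since a = 6 > μ = 3.75000, the bound 5/8 is < 1 and informative.)

P[X ≥ 6] ≤ 5/8 ≈ 0.62500.


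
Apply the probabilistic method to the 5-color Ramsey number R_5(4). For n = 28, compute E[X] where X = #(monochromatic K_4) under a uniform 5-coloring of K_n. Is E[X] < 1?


E[X] = C(28, 4) · 5^{1 − 6} = 20475 · 5^{−5} = 20475/3125.
As a reduced fraction: E[X] = 819/125 ≈ 6.5520000.
Is E[X] < 1? NO.
Since E[X] ≥ 1, the first-moment bound is inconclusive at n = 28; it does NOT by itself certify R_5(4) > 28.

E[X] = 819/125 ≈ 6.5520000; E[X] ≥ 1; first-moment method inconclusive here.


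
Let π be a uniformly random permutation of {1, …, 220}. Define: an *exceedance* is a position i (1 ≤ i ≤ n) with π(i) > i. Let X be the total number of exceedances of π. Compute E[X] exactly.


Write X = Σ_{i=1}^{220} X_i, where X_i = 1_{π(i) > i}.
For each fixed i, π(i) is uniform over {1, …, 220} (marginal of a uniform permutation), so P[π(i) > i] = (n − i)/n. Summing: Σ_{i=1}^{220} (n − i)/n = (0 + 1 + … + 219)/220 = 220(220 − 1)/(2·220) = (220 − 1)/2.
Hence E[X] = Σ_{i=1}^{220} (220 − i)/220 = 219/2 ≈ 109.5000.

E[X] = 219/2 = 109.5000.


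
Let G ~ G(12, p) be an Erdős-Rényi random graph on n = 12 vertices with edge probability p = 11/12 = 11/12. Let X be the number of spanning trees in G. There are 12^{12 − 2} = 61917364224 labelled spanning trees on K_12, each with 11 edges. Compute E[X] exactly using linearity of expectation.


K_12 has 12^{12 − 2} = 61917364224 labelled spanning trees.
For each such spanning tree H, let X_H = 1 if all 11 edges of H are present in G. Then P[X_H = 1] = p^{11} = (11/12)^{11} = 285311670611/743008370688.
By linearity: E[X] = Σ_H E[X_H] = 61917364224 · p^{11} = 61917364224 · 285311670611/743008370688 = 285311670611/12.
Numerically: E[X] ≈ 2.3776e+10.

E[X] = 61917364224 · (11/12)^{11} = 285311670611/12 ≈ 2.3776e+10.


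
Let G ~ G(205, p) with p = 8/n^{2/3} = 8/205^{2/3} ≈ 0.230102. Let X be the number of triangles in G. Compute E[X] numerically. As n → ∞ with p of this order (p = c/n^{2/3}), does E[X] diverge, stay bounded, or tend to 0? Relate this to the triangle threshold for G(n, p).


Number of potential triangles: C(205, 3) = 1414910.
Each occurs with probability p³ ≈ (0.230102)³ ≈ 1.21832243e-02.
By linearity: E[X] = C(205, 3)·p³ ≈ 1414910 · 1.21832243e-02 ≈ 17238.165854.
Since α = 2/3 < 1, p = c/n^{2/3} ≫ 1/n is above the triangle threshold p ~ 1/n. Asymptotically E[X] ~ (c³/6)·n^{3(1−α)} = (8³/6)·n^{1} → ∞; triangles are abundant w.h.p.

E[X] ≈ 17238.165854; in regime p = Θ(1/n^{2/3}) E[X] diverges (above the triangle threshold p ~ 1/n).


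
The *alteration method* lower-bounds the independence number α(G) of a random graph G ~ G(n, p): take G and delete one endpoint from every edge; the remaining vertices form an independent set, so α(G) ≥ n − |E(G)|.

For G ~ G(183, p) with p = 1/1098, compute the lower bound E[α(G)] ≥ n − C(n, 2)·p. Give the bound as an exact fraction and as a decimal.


E[|E(G)|] = C(183, 2)·p = 16653 · (1/1098) = 91/6.
E[α(G)] ≥ n − E[|E(G)|] = 183 − 91/6 = 1007/6.
Numerically: ≈ 167.833333.
(This is only a lower bound; the true E[α(G)] may be larger.)

E[α(G)] ≥ 1007/6 ≈ 167.833333.


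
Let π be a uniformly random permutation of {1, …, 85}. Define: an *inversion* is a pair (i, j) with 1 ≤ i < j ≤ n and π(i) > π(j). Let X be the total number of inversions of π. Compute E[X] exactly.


Write X = Σ X_I over the C(85, 2) = 3570 pairs i < j, with X_I the indicator of one inversion.
There are 3570 indicators.
For each fixed pair i < j, the values π(i) and π(j) are two distinct elements of {1, …, 85} in uniformly random order; by symmetry P[π(i) > π(j)] = 1/2.
By linearity: E[X] = 3570 · (1/2) = C(85, 2) · (1/2) = 3570/2 = 1785 ≈ 1785.000.

E[X] = 1785 = 1785.000.


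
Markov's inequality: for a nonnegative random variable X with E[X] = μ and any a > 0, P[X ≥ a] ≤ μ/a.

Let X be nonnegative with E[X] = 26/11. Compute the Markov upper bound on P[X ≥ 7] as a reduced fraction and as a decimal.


μ = E[X] = 26/11, a = 7.
Markov: P[X ≥ 7] ≤ μ/a = (26/11)/7 = 26/77.
Numerically: ≈ 0.3377.
(Since a = 7 > μ = 2.3636, the bound 26/77 is < 1 and informative.)

P[X ≥ 7] ≤ 26/77 ≈ 0.3377.


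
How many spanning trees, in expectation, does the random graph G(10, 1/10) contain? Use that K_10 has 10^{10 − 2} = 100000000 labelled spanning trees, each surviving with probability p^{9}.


K_10 has 10^{10 − 2} = 100000000 labelled spanning trees.
For each such spanning tree H, let X_H = 1 if all 9 edges of H are present in G. Then P[X_H = 1] = p^{9} = (1/10)^{9} = 1/1000000000.
By linearity of expectation: E[X] = Σ_H E[X_H] = 100000000 · p^{9} = 100000000 · 1/1000000000 = 1/10.
Numerically: E[X] ≈ 0.1.

E[X] = 100000000 · (1/10)^{9} = 1/10 ≈ 0.1.


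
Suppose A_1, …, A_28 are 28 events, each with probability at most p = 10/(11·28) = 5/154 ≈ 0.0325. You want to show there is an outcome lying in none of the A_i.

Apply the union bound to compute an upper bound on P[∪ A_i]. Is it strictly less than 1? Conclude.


Union bound: P[∪_{i=1}^{28} A_i] ≤ Σ_i P[A_i] ≤ 28·p = 28·(5/154) = 10/11.
Numerically: 10/11 ≈ 0.9091.
Is 10/11 < 1? YES.
Since P[∪ A_i] ≤ 10/11 < 1, the complement has P[∩ A_i^c] ≥ 1 − 10/11 = 1/11 > 0, so some outcome avoids every A_i.

28·p = 10/11 ≈ 0.9091; existence CERTIFIED by the union bound.


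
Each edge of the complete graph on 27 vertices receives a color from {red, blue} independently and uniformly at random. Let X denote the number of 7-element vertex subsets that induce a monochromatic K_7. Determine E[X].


Let X = Σ_S X_S over the C(27, 7) = 888030 subsets S of size 7, where X_S = 1 if the K_7 on S is monochromatic.
For a fixed S, the K_7 on S has C(7, 2) = 21 edges. P[all 21 edges red] = (1/2)^21, and likewise for blue, so P[monochromatic] = 2·(1/2)^21 = 2^{1 − 21} = 1/1048576.
By linearity of expectation: E[X] = C(27, 7) · 2^{1 − 21} = 888030 · 1/1048576 = 444015/524288.
Numerically: E[X] ≈ 0.8469.

E[X] = C(27,7)·2^(1−C(7,2)) = 444015/524288 ≈ 0.8469.


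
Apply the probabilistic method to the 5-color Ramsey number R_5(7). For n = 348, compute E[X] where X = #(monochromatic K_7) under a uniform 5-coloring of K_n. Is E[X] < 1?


E[X] = C(348, 7) · 5^{1 − 21} = 115412286408552 · 5^{−20} = 115412286408552/95367431640625.
As a reduced fraction: E[X] = 115412286408552/95367431640625 ≈ 1.210.
Is E[X] < 1? NO.
Since E[X] ≥ 1, the first-moment bound is inconclusive at n = 348; it does NOT by itself certify R_5(7) > 348.

E[X] = 115412286408552/95367431640625 ≈ 1.210; E[X] ≥ 1; first-moment method inconclusive here.


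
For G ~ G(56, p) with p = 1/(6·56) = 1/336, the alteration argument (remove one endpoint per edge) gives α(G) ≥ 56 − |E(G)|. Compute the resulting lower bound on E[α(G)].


E[|E(G)|] = C(56, 2)·p = 1540 · (1/336) = 55/12.
E[α(G)] ≥ n − E[|E(G)|] = 56 − 55/12 = 617/12.
Numerically: ≈ 51.41667.
(This is only a lower bound; the true E[α(G)] may be larger.)

E[α(G)] ≥ 617/12 ≈ 51.41667.


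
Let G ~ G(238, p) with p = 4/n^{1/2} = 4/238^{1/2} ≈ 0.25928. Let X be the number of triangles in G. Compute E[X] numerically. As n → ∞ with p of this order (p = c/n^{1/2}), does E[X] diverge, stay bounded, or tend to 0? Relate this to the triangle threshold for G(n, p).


Number of potential triangles: C(238, 3) = 2218636.
Each occurs with probability p³ ≈ (0.25928)³ ≈ 1.7430688e-02.
By linearity: E[X] = C(238, 3)·p³ ≈ 2218636 · 1.7430688e-02 ≈ 38672.35271.
Since α = 1/2 < 1, p = c/n^{1/2} ≫ 1/n is above the triangle threshold p ~ 1/n. Asymptotically E[X] ~ (c³/6)·n^{3(1−α)} = (4³/6)·n^{1.5} → ∞; triangles are abundant w.h.p.

E[X] ≈ 38672.35271; in regime p = Θ(1/n^{1/2}) E[X] diverges (above the triangle threshold p ~ 1/n).


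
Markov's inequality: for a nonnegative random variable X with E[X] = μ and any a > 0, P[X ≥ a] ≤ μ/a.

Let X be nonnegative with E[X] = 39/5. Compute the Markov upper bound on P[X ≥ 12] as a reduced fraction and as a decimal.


μ = E[X] = 39/5, a = 12.
Markov: P[X ≥ 12] ≤ μ/a = (39/5)/12 = 13/20.
Numerically: ≈ 0.650000.
(Since a = 12 > μ = 7.800000, the bound 13/20 is < 1 and informative.)

P[X ≥ 12] ≤ 13/20 ≈ 0.650000.


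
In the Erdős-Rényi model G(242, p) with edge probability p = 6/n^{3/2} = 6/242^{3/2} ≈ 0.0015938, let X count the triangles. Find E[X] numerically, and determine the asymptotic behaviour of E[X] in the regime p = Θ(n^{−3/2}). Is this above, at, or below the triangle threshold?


Number of potential triangles: C(242, 3) = 2332880.
Each occurs with probability p³ ≈ (0.0015938)³ ≈ 4.0484111e-09.
By linearity: E[X] = C(242, 3)·p³ ≈ 2332880 · 4.0484111e-09 ≈ 0.00944.
Since α = 3/2 > 1, p = c/n^{3/2} = o(1/n) is below the triangle threshold p ~ 1/n. Asymptotically E[X] ~ (c³/6)·n^{3(1−α)} = (6³/6)·n^{-1.5} → 0, so by Markov's inequality G has no triangles w.h.p.

E[X] ≈ 0.00944; in regime p = Θ(1/n^{3/2}) E[X] tends to 0 (below the triangle threshold p ~ 1/n).


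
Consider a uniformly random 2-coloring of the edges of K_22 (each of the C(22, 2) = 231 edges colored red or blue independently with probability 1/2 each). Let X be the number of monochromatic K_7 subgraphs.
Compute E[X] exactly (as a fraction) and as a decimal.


Let X = Σ_S X_S over the C(22, 7) = 170544 subsets S of size 7, where X_S = 1 if the K_7 on S is monochromatic.
For a fixed S, the K_7 on S has C(7, 2) = 21 edges. P[all 21 edges red] = (1/2)^21, and likewise for blue, so P[monochromatic] = 2·(1/2)^21 = 2^{1 − 21} = 1/1048576.
By linearity of expectation: E[X] = C(22, 7) · 2^{1 − 21} = 170544 · 1/1048576 = 10659/65536.
Numerically: E[X] ≈ 0.16264.

E[X] = C(22,7)·2^(1−C(7,2)) = 10659/65536 ≈ 0.16264.


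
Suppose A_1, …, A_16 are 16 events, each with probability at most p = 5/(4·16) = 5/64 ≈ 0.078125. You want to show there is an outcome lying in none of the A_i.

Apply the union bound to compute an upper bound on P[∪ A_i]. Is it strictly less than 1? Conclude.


Union bound: P[∪_{i=1}^{16} A_i] ≤ Σ_i P[A_i] ≤ 16·p = 16·(5/64) = 5/4.
Numerically: 5/4 ≈ 1.250000.
Is 5/4 < 1? NO.
Since the bound 5/4 is ≥ 1, the union bound is uninformative here; it does NOT by itself certify existence.

16·p = 5/4 ≈ 1.250000; existence NOT certified by the union bound.


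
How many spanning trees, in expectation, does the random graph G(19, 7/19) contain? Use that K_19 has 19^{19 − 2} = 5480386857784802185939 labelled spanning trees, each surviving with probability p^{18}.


K_19 has 19^{19 − 2} = 5480386857784802185939 labelled spanning trees.
For each such spanning tree H, let X_H = 1 if all 18 edges of H are present in G. Then P[X_H = 1] = p^{18} = (7/19)^{18} = 1628413597910449/104127350297911241532841.
By linearity: E[X] = Σ_H E[X_H] = 5480386857784802185939 · p^{18} = 5480386857784802185939 · 1628413597910449/104127350297911241532841 = 1628413597910449/19.
Numerically: E[X] ≈ 8.5706e+13.

E[X] = 5480386857784802185939 · (7/19)^{18} = 1628413597910449/19 ≈ 8.5706e+13.


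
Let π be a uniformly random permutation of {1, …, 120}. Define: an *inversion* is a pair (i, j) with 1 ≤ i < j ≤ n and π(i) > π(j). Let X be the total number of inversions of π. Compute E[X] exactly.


Write X = Σ X_I over the C(120, 2) = 7140 pairs i < j, with X_I the indicator of one inversion.
There are 7140 indicators.
For each fixed pair i < j, the values π(i) and π(j) are two distinct elements of {1, …, 120} in uniformly random order; by symmetry P[π(i) > π(j)] = 1/2.
By linearity: E[X] = 7140 · (1/2) = C(120, 2) · (1/2) = 7140/2 = 3570 ≈ 3570.000.

E[X] = 3570 = 3570.000.


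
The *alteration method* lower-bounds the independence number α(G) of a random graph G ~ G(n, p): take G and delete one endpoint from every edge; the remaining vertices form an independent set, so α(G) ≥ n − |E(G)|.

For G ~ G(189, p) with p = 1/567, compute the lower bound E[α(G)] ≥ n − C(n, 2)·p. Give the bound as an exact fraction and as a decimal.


E[|E(G)|] = C(189, 2)·p = 17766 · (1/567) = 94/3.
E[α(G)] ≥ n − E[|E(G)|] = 189 − 94/3 = 473/3.
Numerically: ≈ 157.6667.
(This is only a lower bound; the true E[α(G)] may be larger.)

E[α(G)] ≥ 473/3 ≈ 157.6667.


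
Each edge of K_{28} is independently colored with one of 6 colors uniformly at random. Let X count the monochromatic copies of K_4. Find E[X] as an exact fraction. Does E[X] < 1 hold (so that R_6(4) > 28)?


E[X] = C(28, 4) · 6^{1 − 6} = 20475 · 6^{−5} = 20475/7776.
As a reduced fraction: E[X] = 2275/864 ≈ 2.633102.
Is E[X] < 1? NO.
Since E[X] ≥ 1, the first-moment bound is inconclusive at n = 28; it does NOT by itself certify R_6(4) > 28.

E[X] = 2275/864 ≈ 2.633102; E[X] ≥ 1; first-moment method inconclusive here.


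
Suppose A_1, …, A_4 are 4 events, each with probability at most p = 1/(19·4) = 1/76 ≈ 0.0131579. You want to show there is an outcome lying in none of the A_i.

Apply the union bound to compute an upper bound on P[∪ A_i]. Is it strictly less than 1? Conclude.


Union bound: P[∪_{i=1}^{4} A_i] ≤ Σ_i P[A_i] ≤ 4·p = 4·(1/76) = 1/19.
Numerically: 1/19 ≈ 0.0526316.
Is 1/19 < 1? YES.
Since P[∪ A_i] ≤ 1/19 < 1, the complement has P[∩ A_i^c] ≥ 1 − 1/19 = 18/19 > 0, so some outcome avoids every A_i.

4·p = 1/19 ≈ 0.0526316; existence CERTIFIED by the union bound.


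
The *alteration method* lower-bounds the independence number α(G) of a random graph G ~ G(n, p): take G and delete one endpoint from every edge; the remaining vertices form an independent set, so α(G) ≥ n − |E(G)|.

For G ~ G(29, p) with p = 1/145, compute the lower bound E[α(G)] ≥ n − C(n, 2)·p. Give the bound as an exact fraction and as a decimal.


E[|E(G)|] = C(29, 2)·p = 406 · (1/145) = 14/5.
E[α(G)] ≥ n − E[|E(G)|] = 29 − 14/5 = 131/5.
Numerically: ≈ 26.200000.
(This is only a lower bound; the true E[α(G)] may be larger.)

E[α(G)] ≥ 131/5 ≈ 26.200000.


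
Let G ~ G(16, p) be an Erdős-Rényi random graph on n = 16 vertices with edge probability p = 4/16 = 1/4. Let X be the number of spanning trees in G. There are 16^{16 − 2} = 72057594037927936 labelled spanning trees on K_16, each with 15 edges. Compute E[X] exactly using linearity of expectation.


K_16 has 16^{16 − 2} = 72057594037927936 labelled spanning trees.
For each such spanning tree H, let X_H = 1 if all 15 edges of H are present in G. Then P[X_H = 1] = p^{15} = (1/4)^{15} = 1/1073741824.
By linearity: E[X] = Σ_H E[X_H] = 72057594037927936 · p^{15} = 72057594037927936 · 1/1073741824 = 67108864.
Numerically: E[X] ≈ 6.71e+07.

E[X] = 72057594037927936 · (1/4)^{15} = 67108864 ≈ 6.71e+07.


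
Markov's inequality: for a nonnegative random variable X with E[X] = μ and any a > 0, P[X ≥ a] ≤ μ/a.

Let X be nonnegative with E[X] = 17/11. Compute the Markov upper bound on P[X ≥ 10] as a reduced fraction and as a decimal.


μ = E[X] = 17/11, a = 10.
Markov: P[X ≥ 10] ≤ μ/a = (17/11)/10 = 17/110.
Numerically: ≈ 0.154545.
(Since a = 10 > μ = 1.545455, the bound 17/110 is < 1 and informative.)

P[X ≥ 10] ≤ 17/110 ≈ 0.154545.


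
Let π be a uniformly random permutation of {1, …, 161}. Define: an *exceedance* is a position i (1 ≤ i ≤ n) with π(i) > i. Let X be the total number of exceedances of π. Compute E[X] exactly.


Write X = Σ_{i=1}^{161} X_i, where X_i = 1_{π(i) > i}.
For each fixed i, π(i) is uniform over {1, …, 161} (marginal of a uniform permutation), so P[π(i) > i] = (n − i)/n. Summing: Σ_{i=1}^{161} (n − i)/n = (0 + 1 + … + 160)/161 = 161(161 − 1)/(2·161) = (161 − 1)/2.
Hence E[X] = Σ_{i=1}^{161} (161 − i)/161 = 80 ≈ 80.000.

E[X] = 80 = 80.000.


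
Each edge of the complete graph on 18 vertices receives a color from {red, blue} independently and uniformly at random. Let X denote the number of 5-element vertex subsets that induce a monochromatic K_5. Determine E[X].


Let X = Σ_S X_S over the C(18, 5) = 8568 subsets S of size 5, where X_S = 1 if the K_5 on S is monochromatic.
For a fixed S, the K_5 on S has C(5, 2) = 10 edges. P[all 10 edges red] = (1/2)^10, and likewise for blue, so P[monochromatic] = 2·(1/2)^10 = 2^{1 − 10} = 1/512.
By linearity: E[X] = C(18, 5) · 2^{1 − 10} = 8568 · 1/512 = 1071/64.
Numerically: E[X] ≈ 16.734.

E[X] = C(18,5)·2^(1−C(5,2)) = 1071/64 ≈ 16.734.


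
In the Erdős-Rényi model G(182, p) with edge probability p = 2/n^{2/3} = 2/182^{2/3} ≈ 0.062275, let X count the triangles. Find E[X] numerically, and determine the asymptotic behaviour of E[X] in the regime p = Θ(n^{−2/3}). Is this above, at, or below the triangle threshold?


Number of potential triangles: C(182, 3) = 988260.
Each occurs with probability p³ ≈ (0.062275)³ ≈ 2.4151673e-04.
By linearity: E[X] = C(182, 3)·p³ ≈ 988260 · 2.4151673e-04 ≈ 238.68132.
Since α = 2/3 < 1, p = c/n^{2/3} ≫ 1/n is above the triangle threshold p ~ 1/n. Asymptotically E[X] ~ (c³/6)·n^{3(1−α)} = (2³/6)·n^{1} → ∞; triangles are abundant w.h.p.

E[X] ≈ 238.68132; in regime p = Θ(1/n^{2/3}) E[X] diverges (above the triangle threshold p ~ 1/n).


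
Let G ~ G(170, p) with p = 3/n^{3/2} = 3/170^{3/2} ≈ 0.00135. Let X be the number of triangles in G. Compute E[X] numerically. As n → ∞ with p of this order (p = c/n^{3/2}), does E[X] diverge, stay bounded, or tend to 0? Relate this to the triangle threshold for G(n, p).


Number of potential triangles: C(170, 3) = 804440.
Each occurs with probability p³ ≈ (0.00135)³ ≈ 2.47938e-09.
By linearity: E[X] = C(170, 3)·p³ ≈ 804440 · 2.47938e-09 ≈ 0.002.
Since α = 3/2 > 1, p = c/n^{3/2} = o(1/n) is below the triangle threshold p ~ 1/n. Asymptotically E[X] ~ (c³/6)·n^{3(1−α)} = (3³/6)·n^{-1.5} → 0, so by Markov's inequality G has no triangles w.h.p.

E[X] ≈ 0.002; in regime p = Θ(1/n^{3/2}) E[X] tends to 0 (below the triangle threshold p ~ 1/n).


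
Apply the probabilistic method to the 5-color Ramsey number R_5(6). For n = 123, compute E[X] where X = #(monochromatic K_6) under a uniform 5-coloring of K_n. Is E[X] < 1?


E[X] = C(123, 6) · 5^{1 − 15} = 4249404082 · 5^{−14} = 4249404082/6103515625.
As a reduced fraction: E[X] = 4249404082/6103515625 ≈ 0.69622.
Is E[X] < 1? YES.
Since E[X] < 1, there exists a 5-coloring of K_{123} with no monochromatic K_6; hence R_5(6) > 123.

E[X] = 4249404082/6103515625 ≈ 0.69622; E[X] < 1, so R_5(6) > 123.


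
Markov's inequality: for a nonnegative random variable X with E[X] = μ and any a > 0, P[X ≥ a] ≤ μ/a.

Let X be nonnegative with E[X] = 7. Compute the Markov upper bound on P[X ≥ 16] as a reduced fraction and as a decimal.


μ = E[X] = 7, a = 16.
Markov: P[X ≥ 16] ≤ μ/a = (7)/16 = 7/16.
Numerically: ≈ 0.43750.
(Since a = 16 > μ = 7.00000, the bound 7/16 is < 1 and informative.)

P[X ≥ 16] ≤ 7/16 ≈ 0.43750.


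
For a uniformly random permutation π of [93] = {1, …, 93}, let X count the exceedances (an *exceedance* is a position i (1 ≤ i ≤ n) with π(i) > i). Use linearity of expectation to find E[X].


Write X = Σ_{i=1}^{93} X_i, where X_i = 1_{π(i) > i}.
For each fixed i, π(i) is uniform over {1, …, 93} (marginal of a uniform permutation), so P[π(i) > i] = (n − i)/n. Summing: Σ_{i=1}^{93} (n − i)/n = (0 + 1 + … + 92)/93 = 93(93 − 1)/(2·93) = (93 − 1)/2.
Hence E[X] = Σ_{i=1}^{93} (93 − i)/93 = 46 ≈ 46.00000.

E[X] = 46 = 46.00000.


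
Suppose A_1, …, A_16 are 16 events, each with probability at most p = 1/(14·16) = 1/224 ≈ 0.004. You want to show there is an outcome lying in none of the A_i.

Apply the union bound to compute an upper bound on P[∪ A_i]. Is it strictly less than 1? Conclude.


Union bound: P[∪_{i=1}^{16} A_i] ≤ Σ_i P[A_i] ≤ 16·p = 16·(1/224) = 1/14.
Numerically: 1/14 ≈ 0.071.
Is 1/14 < 1? YES.
Since P[∪ A_i] ≤ 1/14 < 1, the complement has P[∩ A_i^c] ≥ 1 − 1/14 = 13/14 > 0, so some outcome avoids every A_i.

16·p = 1/14 ≈ 0.071; existence CERTIFIED by the union bound.


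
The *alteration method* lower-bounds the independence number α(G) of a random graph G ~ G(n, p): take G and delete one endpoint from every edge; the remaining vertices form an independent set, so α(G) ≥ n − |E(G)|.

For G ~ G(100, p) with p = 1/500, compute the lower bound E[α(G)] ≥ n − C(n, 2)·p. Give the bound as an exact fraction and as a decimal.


E[|E(G)|] = C(100, 2)·p = 4950 · (1/500) = 99/10.
E[α(G)] ≥ n − E[|E(G)|] = 100 − 99/10 = 901/10.
Numerically: ≈ 90.100000.
(This is only a lower bound; the true E[α(G)] may be larger.)

E[α(G)] ≥ 901/10 ≈ 90.100000.


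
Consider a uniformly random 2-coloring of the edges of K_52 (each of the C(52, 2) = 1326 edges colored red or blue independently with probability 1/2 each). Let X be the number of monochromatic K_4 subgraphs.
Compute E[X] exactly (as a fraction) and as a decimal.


Let X = Σ_S X_S over the C(52, 4) = 270725 subsets S of size 4, where X_S = 1 if the K_4 on S is monochromatic.
For a fixed S, the K_4 on S has C(4, 2) = 6 edges. P[all 6 edges red] = (1/2)^6, and likewise for blue, so P[monochromatic] = 2·(1/2)^6 = 2^{1 − 6} = 1/32.
Summing: E[X] = C(52, 4) · 2^{1 − 6} = 270725 · 1/32 = 270725/32.
Numerically: E[X] ≈ 8460.15625.

E[X] = C(52,4)·2^(1−C(4,2)) = 270725/32 ≈ 8460.15625.


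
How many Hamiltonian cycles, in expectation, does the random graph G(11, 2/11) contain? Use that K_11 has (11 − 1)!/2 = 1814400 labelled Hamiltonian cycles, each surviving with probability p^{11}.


K_11 has (11 − 1)!/2 = 1814400 labelled Hamiltonian cycles.
For each such Hamiltonian cycle H, let X_H = 1 if all 11 edges of H are present in G. Then P[X_H = 1] = p^{11} = (2/11)^{11} = 2048/285311670611.
By linearity: E[X] = Σ_H E[X_H] = 1814400 · p^{11} = 1814400 · 2048/285311670611 = 3715891200/285311670611.
Numerically: E[X] ≈ 0.013024.

E[X] = 1814400 · (2/11)^{11} = 3715891200/285311670611 ≈ 0.013024.


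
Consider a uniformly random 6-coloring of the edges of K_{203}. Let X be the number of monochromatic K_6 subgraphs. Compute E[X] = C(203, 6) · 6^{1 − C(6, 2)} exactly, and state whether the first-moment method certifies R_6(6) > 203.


E[X] = C(203, 6) · 6^{1 − 15} = 90210944670 · 6^{−14} = 90210944670/78364164096.
As a reduced fraction: E[X] = 15035157445/13060694016 ≈ 1.1512.
Is E[X] < 1? NO.
Since E[X] ≥ 1, the first-moment bound is inconclusive at n = 203; it does NOT by itself certify R_6(6) > 203.

E[X] = 15035157445/13060694016 ≈ 1.1512; E[X] ≥ 1; first-moment method inconclusive here.


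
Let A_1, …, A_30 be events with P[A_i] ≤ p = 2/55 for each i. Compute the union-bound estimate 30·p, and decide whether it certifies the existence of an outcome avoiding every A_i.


Union bound: P[∪_{i=1}^{30} A_i] ≤ Σ_i P[A_i] ≤ 30·p = 30·(2/55) = 12/11.
Numerically: 12/11 ≈ 1.0909.
Is 12/11 < 1? NO.
Since the bound 12/11 is ≥ 1, the union bound is uninformative here; it does NOT by itself certify existence.

30·p = 12/11 ≈ 1.0909; existence NOT certified by the union bound.


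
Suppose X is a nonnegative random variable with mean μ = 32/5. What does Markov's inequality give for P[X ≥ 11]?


μ = E[X] = 32/5, a = 11.
Markov: P[X ≥ 11] ≤ μ/a = (32/5)/11 = 32/55.
Numerically: ≈ 0.582.
(Since a = 11 > μ = 6.400, the bound 32/55 is < 1 and informative.)

P[X ≥ 11] ≤ 32/55 ≈ 0.582.
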